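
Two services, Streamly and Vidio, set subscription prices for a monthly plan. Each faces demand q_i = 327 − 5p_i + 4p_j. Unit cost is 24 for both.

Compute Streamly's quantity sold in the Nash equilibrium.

Streamly's profit: π = (p_{Streamly} − 24)(327 − 5p_{Streamly} + 4p_{Vidio}).
∂π/∂p_{Streamly} = 447 − 10p_{Streamly} + 4p_{Vidio} = 0 ⇒ p_{Streamly} = 44.7 + 0.4p_{Vidio}.
Setting p_{Streamly} = p_{Vidio} in the reaction function: p_{Streamly} = 44.7 + 0.4p_{Streamly}, so p_{Streamly} = 44.7 / 0.6 = 74.5.
q_{Streamly} = 327 − 5·74.5 + 4·74.5 = 252.5.

252.5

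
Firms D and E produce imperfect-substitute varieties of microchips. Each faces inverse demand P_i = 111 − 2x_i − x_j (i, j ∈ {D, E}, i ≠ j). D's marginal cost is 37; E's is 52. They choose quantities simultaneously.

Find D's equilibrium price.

Firm D's profit: π = x_D(111 − 2x_D − x_E) − 37x_D.
∂π/∂x_D = 74 − 4x_D − x_E = 0 ⇒ x_D = 18.5 − 0.25x_E.
Similarly x_E = 14.75 − 0.25x_D.
Substituting the second reaction function into the first: x_D = 18.5 − 0.25(14.75 − 0.25x_D), which gives 0.9375x_D = 14.8125 ⇒ x_D = 15.8.
Then x_E = 14.75 − 0.25·15.8 = 10.8.
P_D = 111 − 2·15.8 − 10.8 = 68.6.

68.6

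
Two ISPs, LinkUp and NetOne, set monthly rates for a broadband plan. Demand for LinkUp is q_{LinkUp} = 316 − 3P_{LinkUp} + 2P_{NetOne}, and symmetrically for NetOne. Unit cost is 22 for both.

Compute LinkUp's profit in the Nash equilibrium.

16206.75

LinkUp's profit: π = (P_{LinkUp} − 22)(316 − 3P_{LinkUp} + 2P_{NetOne}).
∂π/∂P_{LinkUp} = 382 − 6P_{LinkUp} + 2P_{NetOne} = 0 ⇒ P_{LinkUp} = 191/3 + (1/3)P_{NetOne}.
Setting P_{LinkUp} = P_{NetOne} in the reaction function: P_{LinkUp} = 191/3 + (1/3)P_{LinkUp}, so P_{LinkUp} = (191/3) / (2/3) = 95.5.
q_{LinkUp} = 316 − 3·95.5 + 2·95.5 = 220.5.
Profit = (95.5 − 22)·220.5 = 16206.75.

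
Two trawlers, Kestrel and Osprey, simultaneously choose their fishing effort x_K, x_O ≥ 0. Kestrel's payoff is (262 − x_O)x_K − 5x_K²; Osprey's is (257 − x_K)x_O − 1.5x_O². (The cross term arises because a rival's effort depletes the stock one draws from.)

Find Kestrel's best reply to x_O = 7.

Expanding Kestrel's payoff: 262x_K − x_Ox_K − 5x_K².
∂π/∂x_K = 262 − x_O − 10x_K = 0, so x_K = 26.2 − 0.1x_O.
At x_O = 7: x_K = 26.2 − 0.1·7 = 25.5.

25.5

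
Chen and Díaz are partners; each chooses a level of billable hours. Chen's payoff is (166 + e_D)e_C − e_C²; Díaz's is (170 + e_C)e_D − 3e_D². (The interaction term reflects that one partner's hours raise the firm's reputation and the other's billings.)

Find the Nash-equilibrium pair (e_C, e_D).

106, 46

Expanding Chen's payoff: 166e_C + e_De_C − e_C².
∂π/∂e_C = 166 + e_D − 2e_C = 0, so e_C = 83 + 0.5e_D.
Likewise for Díaz: e_D = 85/3 + (1/6)e_C.
Substituting the second reaction function into the first: e_C = 83 + 0.5(85/3 + (1/6)e_C), which gives (11/12)e_C = 583/6 ⇒ e_C = 106.
Then e_D = 85/3 + (1/6)·106 = 46.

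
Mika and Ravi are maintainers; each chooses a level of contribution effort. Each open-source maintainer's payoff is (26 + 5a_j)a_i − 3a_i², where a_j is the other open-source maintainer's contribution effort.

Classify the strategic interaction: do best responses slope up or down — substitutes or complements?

Mika's payoff is (26 + 5a_R)a_M − 3a_M².
∂π/∂a_M = 26 + 5a_R − 6a_M = 0, so a_M = 13/3 + (5/6)a_R.
The best-response slope da_M/da_R = 5/6 > 0: the reaction function is upward-sloping, so the choices are strategic complements.

strategic complements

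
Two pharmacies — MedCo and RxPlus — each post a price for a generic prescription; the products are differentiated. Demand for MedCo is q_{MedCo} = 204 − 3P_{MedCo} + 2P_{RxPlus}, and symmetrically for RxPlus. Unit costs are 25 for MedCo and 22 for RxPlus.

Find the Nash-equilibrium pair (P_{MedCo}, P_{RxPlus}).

MedCo's profit: π = (P_{MedCo} − 25)(204 − 3P_{MedCo} + 2P_{RxPlus}).
∂π/∂P_{MedCo} = 279 − 6P_{MedCo} + 2P_{RxPlus} = 0 ⇒ P_{MedCo} = 46.5 + (1/3)P_{RxPlus}.
Similarly P_{RxPlus} = 45 + (1/3)P_{MedCo}.
Substituting the second reaction function into the first: P_{MedCo} = 46.5 + (1/3)(45 + (1/3)P_{MedCo}), which gives (8/9)P_{MedCo} = 61.5 ⇒ P_{MedCo} = 69.1875.
Then P_{RxPlus} = 45 + (1/3)·69.1875 = 68.0625.

69.1875, 68.0625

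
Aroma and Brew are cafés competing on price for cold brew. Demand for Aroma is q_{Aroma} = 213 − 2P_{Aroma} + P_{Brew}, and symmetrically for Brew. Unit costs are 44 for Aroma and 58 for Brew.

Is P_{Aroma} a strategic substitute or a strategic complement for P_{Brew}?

Aroma's profit: π = (P_{Aroma} − 44)(213 − 2P_{Aroma} + P_{Brew}).
∂π/∂P_{Aroma} = 301 − 4P_{Aroma} + P_{Brew} = 0 ⇒ P_{Aroma} = 75.25 + 0.25P_{Brew}.
The best-response slope dP_{Aroma}/dP_{Brew} = 0.25 > 0: the reaction function is upward-sloping, so the choices are strategic complements.

strategic complements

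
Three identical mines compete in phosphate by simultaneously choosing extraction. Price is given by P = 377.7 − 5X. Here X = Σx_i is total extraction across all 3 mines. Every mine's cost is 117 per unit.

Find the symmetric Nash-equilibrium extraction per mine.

13.035

A representative mine's profit is π_i = x_i(377.7 − 5X) − 117x_i, with X = x_i + Σ_{j≠i} x_j.
First-order condition: 260.7 − 10x_i − 5Σ_{j≠i} x_j = 0.
In a symmetric equilibrium every mine chooses the same x, so Σ_{j≠i} x_j = 2x. The condition becomes 260.7 − 20x = 0, giving x = 260.7/20 = 13.035.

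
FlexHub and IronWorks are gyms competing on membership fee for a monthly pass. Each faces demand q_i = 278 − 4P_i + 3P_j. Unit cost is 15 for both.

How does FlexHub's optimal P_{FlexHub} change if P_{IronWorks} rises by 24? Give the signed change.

FlexHub's profit: π = (P_{FlexHub} − 15)(278 − 4P_{FlexHub} + 3P_{IronWorks}).
∂π/∂P_{FlexHub} = 338 − 8P_{FlexHub} + 3P_{IronWorks} = 0 ⇒ P_{FlexHub} = 42.25 + 0.375P_{IronWorks}.
The reaction-function slope is 0.375, so a 24-unit rise in P_{IronWorks} moves P_{FlexHub} by 0.375 × 24 = 9. FlexHub's best response rises — the actions are strategic complements.

9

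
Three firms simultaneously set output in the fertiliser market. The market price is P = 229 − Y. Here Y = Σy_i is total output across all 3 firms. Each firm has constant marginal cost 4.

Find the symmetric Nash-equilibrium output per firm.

56.25

A representative firm's profit is π_i = y_i(229 − Y) − 4y_i, with Y = y_i + Σ_{j≠i} y_j.
First-order condition: 225 − 2y_i − Σ_{j≠i} y_j = 0.
With identical firms, set every y_j = y: then 225 − 2y − 2y = 0, i.e. y = 225/4 = 56.25.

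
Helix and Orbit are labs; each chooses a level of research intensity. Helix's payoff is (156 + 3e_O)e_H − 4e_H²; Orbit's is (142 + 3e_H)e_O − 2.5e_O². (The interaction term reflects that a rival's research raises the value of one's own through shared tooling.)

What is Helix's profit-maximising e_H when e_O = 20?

Expanding Helix's payoff: 156e_H + 3e_Oe_H − 4e_H².
∂π/∂e_H = 156 + 3e_O − 8e_H = 0, so e_H = 19.5 + 0.375e_O.
At e_O = 20: e_H = 19.5 + 0.375·20 = 27.

27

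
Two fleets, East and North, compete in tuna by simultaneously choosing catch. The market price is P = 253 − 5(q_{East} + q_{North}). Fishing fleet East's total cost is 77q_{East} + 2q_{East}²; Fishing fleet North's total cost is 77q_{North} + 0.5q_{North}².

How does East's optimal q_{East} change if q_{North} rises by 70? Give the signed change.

Fishing fleet East's profit: π = q_{East}(253 − 5(q_{East} + q_{North})) − 77q_{East} − 2q_{East}².
∂π/∂q_{East} = 176 − 14q_{East} − 5q_{North} = 0, so q_{East} = 88/7 − (5/14)q_{North}.
The reaction-function slope is −5/14, so a 70-unit rise in q_{North} moves q_{East} by −5/14 × 70 = −25. East's best response falls — the actions are strategic substitutes.

-25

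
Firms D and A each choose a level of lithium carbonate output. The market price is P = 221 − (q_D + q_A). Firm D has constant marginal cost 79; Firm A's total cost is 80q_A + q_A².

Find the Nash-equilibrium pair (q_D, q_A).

61, 20

Firm D's profit: π = q_D(221 − (q_D + q_A)) − 79q_D.
∂π/∂q_D = 142 − 2q_D − q_A = 0, so q_D = 71 − 0.5q_A.
For A: ∂π/∂q_A = 141 − 4q_A − q_D = 0 ⇒ q_A = 35.25 − 0.25q_D.
Solving the two reaction functions simultaneously: (1 − (−0.5)(−0.25))q_D = 71 − 0.5·35.25, so 0.875q_D = 53.375 and q_D = 61.
Then q_A = 35.25 − 0.25·61 = 20.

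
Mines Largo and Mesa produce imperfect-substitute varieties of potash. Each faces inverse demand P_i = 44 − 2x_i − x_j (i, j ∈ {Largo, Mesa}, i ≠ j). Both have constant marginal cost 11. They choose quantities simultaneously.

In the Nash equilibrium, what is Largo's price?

24.2

Mine Largo's profit: π = x_{Largo}(44 − 2x_{Largo} − x_{Mesa}) − 11x_{Largo}.
∂π/∂x_{Largo} = 33 − 4x_{Largo} − x_{Mesa} = 0 ⇒ x_{Largo} = 8.25 − 0.25x_{Mesa}.
Setting x_{Largo} = x_{Mesa} in the reaction function: x_{Largo} = 8.25 − 0.25x_{Largo}, so x_{Largo} = 8.25 / 1.25 = 6.6.
P_{Largo} = 44 − 2·6.6 − 6.6 = 24.2.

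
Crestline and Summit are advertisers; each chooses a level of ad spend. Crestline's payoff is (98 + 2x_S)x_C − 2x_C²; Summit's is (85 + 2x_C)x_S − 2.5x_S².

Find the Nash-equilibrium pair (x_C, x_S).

41.25, 33.5

Expanding Crestline's payoff: 98x_C + 2x_Sx_C − 2x_C².
∂π/∂x_C = 98 + 2x_S − 4x_C = 0, so x_C = 24.5 + 0.5x_S.
Likewise for Summit: x_S = 17 + 0.4x_C.
Solving the two reaction functions simultaneously: (1 − (0.5)(0.4))x_C = 24.5 + 0.5·17, so 0.8x_C = 33 and x_C = 41.25.
Then x_S = 17 + 0.4·41.25 = 33.5.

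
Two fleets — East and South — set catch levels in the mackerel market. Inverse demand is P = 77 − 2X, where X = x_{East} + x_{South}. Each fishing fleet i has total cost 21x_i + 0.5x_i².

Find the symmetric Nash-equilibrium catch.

Fishing fleet East's profit: π = x_{East}(77 − 2(x_{East} + x_{South})) − 21x_{East} − 0.5x_{East}².
∂π/∂x_{East} = 56 − 5x_{East} − 2x_{South} = 0, so x_{East} = 11.2 − 0.4x_{South}.
The game is symmetric, so in equilibrium x_{South} = x_{East}: the reaction function gives 1.4x_{East} = 11.2, hence x_{East} = 8.

8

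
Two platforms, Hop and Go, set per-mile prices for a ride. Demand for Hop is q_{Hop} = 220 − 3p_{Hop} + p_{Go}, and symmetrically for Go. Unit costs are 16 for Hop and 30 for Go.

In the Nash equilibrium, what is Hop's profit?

4516.32

Hop's profit: π = (p_{Hop} − 16)(220 − 3p_{Hop} + p_{Go}).
∂π/∂p_{Hop} = 268 − 6p_{Hop} + p_{Go} = 0 ⇒ p_{Hop} = 134/3 + (1/6)p_{Go}.
Similarly p_{Go} = 155/3 + (1/6)p_{Hop}.
Substituting the second reaction function into the first: p_{Hop} = 134/3 + (1/6)(155/3 + (1/6)p_{Hop}), which gives (35/36)p_{Hop} = 959/18 ⇒ p_{Hop} = 54.8.
Then p_{Go} = 155/3 + (1/6)·54.8 = 60.8.
q_{Hop} = 220 − 3·54.8 + 60.8 = 116.4.
Profit = (54.8 − 16)·116.4 = 4516.32.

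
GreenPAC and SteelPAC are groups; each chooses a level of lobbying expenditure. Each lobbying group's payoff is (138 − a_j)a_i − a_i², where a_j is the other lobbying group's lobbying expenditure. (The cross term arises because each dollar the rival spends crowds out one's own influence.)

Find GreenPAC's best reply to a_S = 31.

53.5

GreenPAC's payoff is (138 − a_S)a_G − a_G².
∂π/∂a_G = 138 − a_S − 2a_G = 0, so a_G = 69 − 0.5a_S.
At a_S = 31: a_G = 69 − 0.5·31 = 53.5.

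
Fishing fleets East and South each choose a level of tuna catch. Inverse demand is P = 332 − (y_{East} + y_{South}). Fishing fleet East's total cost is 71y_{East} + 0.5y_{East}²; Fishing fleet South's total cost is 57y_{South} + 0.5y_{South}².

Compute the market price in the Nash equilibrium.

198

Fishing fleet East's profit: π = y_{East}(332 − (y_{East} + y_{South})) − 71y_{East} − 0.5y_{East}².
∂π/∂y_{East} = 261 − 3y_{East} − y_{South} = 0, so y_{East} = 87 − (1/3)y_{South}.
By the same steps for South: y_{South} = 275/3 − (1/3)y_{East}.
Plugging y_{South} into East's best response: y_{East} = 87 − (1/3)(275/3 − (1/3)y_{East}) ⇒ (8/9)y_{East} = 508/9, so y_{East} = 63.5.
Then y_{South} = 275/3 − (1/3)·63.5 = 70.5.
Equilibrium price: P = 332 − 134 = 198.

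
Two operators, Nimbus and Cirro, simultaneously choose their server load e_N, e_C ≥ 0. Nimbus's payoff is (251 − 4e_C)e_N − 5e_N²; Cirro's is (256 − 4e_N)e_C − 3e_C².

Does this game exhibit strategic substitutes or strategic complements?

strategic substitutes

Expanding Nimbus's payoff: 251e_N − 4e_Ce_N − 5e_N².
∂π/∂e_N = 251 − 4e_C − 10e_N = 0, so e_N = 25.1 − 0.4e_C.
The best-response slope de_N/de_C = −0.4 < 0: the reaction function is downward-sloping, so the choices are strategic substitutes.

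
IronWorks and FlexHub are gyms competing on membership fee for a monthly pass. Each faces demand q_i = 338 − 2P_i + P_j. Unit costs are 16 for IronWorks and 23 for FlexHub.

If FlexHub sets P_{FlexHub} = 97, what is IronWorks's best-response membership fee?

IronWorks's profit: π = (P_{IronWorks} − 16)(338 − 2P_{IronWorks} + P_{FlexHub}).
∂π/∂P_{IronWorks} = 370 − 4P_{IronWorks} + P_{FlexHub} = 0 ⇒ P_{IronWorks} = 92.5 + 0.25P_{FlexHub}.
At P_{FlexHub} = 97: P_{IronWorks} = 92.5 + 0.25·97 = 116.75.

116.75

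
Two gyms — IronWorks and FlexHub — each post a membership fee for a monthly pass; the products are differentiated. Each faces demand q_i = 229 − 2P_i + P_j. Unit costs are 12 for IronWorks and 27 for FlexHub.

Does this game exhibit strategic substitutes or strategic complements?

strategic complements

IronWorks's profit: π = (P_{IronWorks} − 12)(229 − 2P_{IronWorks} + P_{FlexHub}).
∂π/∂P_{IronWorks} = 253 − 4P_{IronWorks} + P_{FlexHub} = 0 ⇒ P_{IronWorks} = 63.25 + 0.25P_{FlexHub}.
The best-response slope dP_{IronWorks}/dP_{FlexHub} = 0.25 > 0: the reaction function is upward-sloping, so the choices are strategic complements.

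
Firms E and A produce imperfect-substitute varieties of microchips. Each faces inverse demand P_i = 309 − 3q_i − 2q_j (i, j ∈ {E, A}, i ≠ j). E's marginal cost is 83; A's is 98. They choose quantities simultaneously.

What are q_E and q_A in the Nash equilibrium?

29.1875, 25.4375

Firm E's profit: π = q_E(309 − 3q_E − 2q_A) − 83q_E.
∂π/∂q_E = 226 − 6q_E − 2q_A = 0 ⇒ q_E = 113/3 − (1/3)q_A.
Similarly q_A = 211/6 − (1/3)q_E.
Substituting the second reaction function into the first: q_E = 113/3 − (1/3)(211/6 − (1/3)q_E), which gives (8/9)q_E = 467/18 ⇒ q_E = 29.1875.
Then q_A = 211/6 − (1/3)·29.1875 = 25.4375.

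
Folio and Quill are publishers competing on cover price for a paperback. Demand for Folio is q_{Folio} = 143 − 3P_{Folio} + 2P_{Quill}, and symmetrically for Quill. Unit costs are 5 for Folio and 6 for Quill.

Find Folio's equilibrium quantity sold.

104.0625

Folio's profit: π = (P_{Folio} − 5)(143 − 3P_{Folio} + 2P_{Quill}).
∂π/∂P_{Folio} = 158 − 6P_{Folio} + 2P_{Quill} = 0 ⇒ P_{Folio} = 79/3 + (1/3)P_{Quill}.
Similarly P_{Quill} = 161/6 + (1/3)P_{Folio}.
Solving the two reaction functions simultaneously: (1 − (1/3)(1/3))P_{Folio} = 79/3 + (1/3)·(161/6), so (8/9)P_{Folio} = 635/18 and P_{Folio} = 39.6875.
Then P_{Quill} = 161/6 + (1/3)·39.6875 = 40.0625.
q_{Folio} = 143 − 3·39.6875 + 2·40.0625 = 104.0625.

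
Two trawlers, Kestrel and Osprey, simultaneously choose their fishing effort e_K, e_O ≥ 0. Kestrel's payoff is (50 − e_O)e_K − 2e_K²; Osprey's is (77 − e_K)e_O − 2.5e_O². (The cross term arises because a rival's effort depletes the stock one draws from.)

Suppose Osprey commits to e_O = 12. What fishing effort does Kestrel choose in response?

Expanding Kestrel's payoff: 50e_K − e_Oe_K − 2e_K².
∂π/∂e_K = 50 − e_O − 4e_K = 0, so e_K = 12.5 − 0.25e_O.
At e_O = 12: e_K = 12.5 − 0.25·12 = 9.5.

9.5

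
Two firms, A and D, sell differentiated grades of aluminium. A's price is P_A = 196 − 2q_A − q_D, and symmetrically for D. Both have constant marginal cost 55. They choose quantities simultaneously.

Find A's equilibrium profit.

Firm A's profit: π = q_A(196 − 2q_A − q_D) − 55q_A.
∂π/∂q_A = 141 − 4q_A − q_D = 0 ⇒ q_A = 35.25 − 0.25q_D.
By symmetry q_D = q_A; substituting into the reaction function, 1.25q_A = 35.25 and q_A = 28.2.
P_A = 196 − 2·28.2 − 28.2 = 111.4.
Profit = (111.4 − 55)·28.2 = 1590.48.

1590.48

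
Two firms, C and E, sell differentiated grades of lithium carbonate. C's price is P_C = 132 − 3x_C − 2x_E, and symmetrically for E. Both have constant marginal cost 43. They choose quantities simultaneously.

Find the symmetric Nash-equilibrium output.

11.125

Firm C's profit: π = x_C(132 − 3x_C − 2x_E) − 43x_C.
∂π/∂x_C = 89 − 6x_C − 2x_E = 0 ⇒ x_C = 89/6 − (1/3)x_E.
By symmetry x_E = x_C; substituting into the reaction function, (4/3)x_C = 89/6 and x_C = 11.125.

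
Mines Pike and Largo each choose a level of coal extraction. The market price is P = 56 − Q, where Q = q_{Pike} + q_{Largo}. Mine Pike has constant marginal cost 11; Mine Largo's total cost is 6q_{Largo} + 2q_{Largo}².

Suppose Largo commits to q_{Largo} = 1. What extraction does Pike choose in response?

Mine Pike's profit: π = q_{Pike}(56 − (q_{Pike} + q_{Largo})) − 11q_{Pike}.
∂π/∂q_{Pike} = 45 − 2q_{Pike} − q_{Largo} = 0, so q_{Pike} = 22.5 − 0.5q_{Largo}.
At q_{Largo} = 1: q_{Pike} = 22.5 − 0.5·1 = 22.

22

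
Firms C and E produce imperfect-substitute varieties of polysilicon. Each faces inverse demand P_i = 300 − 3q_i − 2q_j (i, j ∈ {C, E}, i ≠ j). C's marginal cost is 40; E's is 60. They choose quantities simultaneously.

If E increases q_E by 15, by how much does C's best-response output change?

-5

Firm C's profit: π = q_C(300 − 3q_C − 2q_E) − 40q_C.
∂π/∂q_C = 260 − 6q_C − 2q_E = 0 ⇒ q_C = 130/3 − (1/3)q_E.
The reaction-function slope is −1/3, so a 15-unit rise in q_E moves q_C by −1/3 × 15 = −5. C's best response falls — the actions are strategic substitutes.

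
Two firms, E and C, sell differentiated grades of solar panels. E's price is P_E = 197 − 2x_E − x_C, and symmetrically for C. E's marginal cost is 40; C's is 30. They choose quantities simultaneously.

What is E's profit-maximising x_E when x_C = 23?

33.5

Firm E's profit: π = x_E(197 − 2x_E − x_C) − 40x_E.
∂π/∂x_E = 157 − 4x_E − x_C = 0 ⇒ x_E = 39.25 − 0.25x_C.
At x_C = 23: x_E = 39.25 − 0.25·23 = 33.5.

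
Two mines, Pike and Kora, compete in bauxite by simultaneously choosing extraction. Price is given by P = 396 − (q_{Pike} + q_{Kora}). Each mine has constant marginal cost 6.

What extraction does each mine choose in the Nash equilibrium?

Mine Pike's profit: π = q_{Pike}(396 − (q_{Pike} + q_{Kora})) − 6q_{Pike}.
∂π/∂q_{Pike} = 390 − 2q_{Pike} − q_{Kora} = 0, so q_{Pike} = 195 − 0.5q_{Kora}.
By symmetry q_{Kora} = q_{Pike}; substituting into the reaction function, 1.5q_{Pike} = 195 and q_{Pike} = 130.

130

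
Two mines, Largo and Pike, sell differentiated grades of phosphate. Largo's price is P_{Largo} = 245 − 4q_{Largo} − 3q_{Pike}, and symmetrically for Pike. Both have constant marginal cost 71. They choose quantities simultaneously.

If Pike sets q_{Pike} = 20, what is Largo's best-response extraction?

Mine Largo's profit: π = q_{Largo}(245 − 4q_{Largo} − 3q_{Pike}) − 71q_{Largo}.
∂π/∂q_{Largo} = 174 − 8q_{Largo} − 3q_{Pike} = 0 ⇒ q_{Largo} = 21.75 − 0.375q_{Pike}.
At q_{Pike} = 20: q_{Largo} = 21.75 − 0.375·20 = 14.25.

14.25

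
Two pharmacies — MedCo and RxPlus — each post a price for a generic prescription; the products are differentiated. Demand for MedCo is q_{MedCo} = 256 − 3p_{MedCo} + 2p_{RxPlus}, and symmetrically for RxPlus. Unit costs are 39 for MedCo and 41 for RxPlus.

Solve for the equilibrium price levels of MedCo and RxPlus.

93.625, 94.375

MedCo's profit: π = (p_{MedCo} − 39)(256 − 3p_{MedCo} + 2p_{RxPlus}).
∂π/∂p_{MedCo} = 373 − 6p_{MedCo} + 2p_{RxPlus} = 0 ⇒ p_{MedCo} = 373/6 + (1/3)p_{RxPlus}.
Similarly p_{RxPlus} = 379/6 + (1/3)p_{MedCo}.
Solving the two reaction functions simultaneously: (1 − (1/3)(1/3))p_{MedCo} = 373/6 + (1/3)·(379/6), so (8/9)p_{MedCo} = 749/9 and p_{MedCo} = 93.625.
Then p_{RxPlus} = 379/6 + (1/3)·93.625 = 94.375.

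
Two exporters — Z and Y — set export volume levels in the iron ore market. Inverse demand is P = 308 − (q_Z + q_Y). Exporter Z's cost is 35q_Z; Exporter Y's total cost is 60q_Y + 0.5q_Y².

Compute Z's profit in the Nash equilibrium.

13041.64

Exporter Z's profit: π = q_Z(308 − (q_Z + q_Y)) − 35q_Z.
∂π/∂q_Z = 273 − 2q_Z − q_Y = 0, so q_Z = 136.5 − 0.5q_Y.
For Y: ∂π/∂q_Y = 248 − 3q_Y − q_Z = 0 ⇒ q_Y = 248/3 − (1/3)q_Z.
Plugging q_Y into Z's best response: q_Z = 136.5 − 0.5(248/3 − (1/3)q_Z) ⇒ (5/6)q_Z = 571/6, so q_Z = 114.2.
Then q_Y = 248/3 − (1/3)·114.2 = 44.6.
Price P = 308 − 158.8 = 149.2.
Z's profit: (149.2 − 35)·114.2 = 13041.64.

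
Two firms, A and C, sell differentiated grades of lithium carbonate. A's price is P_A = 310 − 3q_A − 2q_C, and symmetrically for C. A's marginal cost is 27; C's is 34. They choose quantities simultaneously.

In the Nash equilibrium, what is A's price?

Firm A's profit: π = q_A(310 − 3q_A − 2q_C) − 27q_A.
∂π/∂q_A = 283 − 6q_A − 2q_C = 0 ⇒ q_A = 283/6 − (1/3)q_C.
Similarly q_C = 46 − (1/3)q_A.
Solving the two reaction functions simultaneously: (1 − (−1/3)(−1/3))q_A = 283/6 − (1/3)·46, so (8/9)q_A = 191/6 and q_A = 35.8125.
Then q_C = 46 − (1/3)·35.8125 = 34.0625.
P_A = 310 − 3·35.8125 − 2·34.0625 = 134.4375.

134.4375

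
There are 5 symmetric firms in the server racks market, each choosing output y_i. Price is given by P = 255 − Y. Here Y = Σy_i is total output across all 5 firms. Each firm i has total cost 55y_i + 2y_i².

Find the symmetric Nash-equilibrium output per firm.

A representative firm's profit is π_i = y_i(255 − Y) − 55y_i − 2y_i², with Y = y_i + Σ_{j≠i} y_j.
First-order condition: 200 − 6y_i − Σ_{j≠i} y_j = 0.
Imposing symmetry (y_j = y for all j) turns Σ_{j≠i} y_j into 4y, so 200 = 10y and y = 20.

20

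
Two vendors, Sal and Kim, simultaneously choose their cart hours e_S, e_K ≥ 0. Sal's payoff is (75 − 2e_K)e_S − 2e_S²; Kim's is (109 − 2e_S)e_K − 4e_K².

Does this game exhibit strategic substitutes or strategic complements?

Expanding Sal's payoff: 75e_S − 2e_Ke_S − 2e_S².
∂π/∂e_S = 75 − 2e_K − 4e_S = 0, so e_S = 18.75 − 0.5e_K.
The best-response slope de_S/de_K = −0.5 < 0: the reaction function is downward-sloping, so the choices are strategic substitutes.

strategic substitutes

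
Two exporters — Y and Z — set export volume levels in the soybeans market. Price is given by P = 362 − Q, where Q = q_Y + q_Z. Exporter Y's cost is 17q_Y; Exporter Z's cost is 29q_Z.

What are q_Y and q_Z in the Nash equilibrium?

Exporter Y's profit: π = q_Y(362 − (q_Y + q_Z)) − 17q_Y.
∂π/∂q_Y = 345 − 2q_Y − q_Z = 0, so q_Y = 172.5 − 0.5q_Z.
By the same steps for Z: q_Z = 166.5 − 0.5q_Y.
Solving the two reaction functions simultaneously: (1 − (−0.5)(−0.5))q_Y = 172.5 − 0.5·166.5, so 0.75q_Y = 89.25 and q_Y = 119.
Then q_Z = 166.5 − 0.5·119 = 107.

119, 107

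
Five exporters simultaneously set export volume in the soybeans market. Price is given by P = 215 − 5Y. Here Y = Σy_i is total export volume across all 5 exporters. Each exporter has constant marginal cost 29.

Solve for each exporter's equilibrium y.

A representative exporter's profit is π_i = y_i(215 − 5Y) − 29y_i, with Y = y_i + Σ_{j≠i} y_j.
First-order condition: 186 − 10y_i − 5Σ_{j≠i} y_j = 0.
In a symmetric equilibrium every exporter chooses the same y, so Σ_{j≠i} y_j = 4y. The condition becomes 186 − 30y = 0, giving y = 186/30 = 6.2.

6.2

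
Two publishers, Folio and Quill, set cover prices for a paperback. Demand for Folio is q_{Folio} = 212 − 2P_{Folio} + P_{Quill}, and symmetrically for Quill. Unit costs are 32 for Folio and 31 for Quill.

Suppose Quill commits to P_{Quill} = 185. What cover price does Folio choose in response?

115.25

Folio's profit: π = (P_{Folio} − 32)(212 − 2P_{Folio} + P_{Quill}).
∂π/∂P_{Folio} = 276 − 4P_{Folio} + P_{Quill} = 0 ⇒ P_{Folio} = 69 + 0.25P_{Quill}.
At P_{Quill} = 185: P_{Folio} = 69 + 0.25·185 = 115.25.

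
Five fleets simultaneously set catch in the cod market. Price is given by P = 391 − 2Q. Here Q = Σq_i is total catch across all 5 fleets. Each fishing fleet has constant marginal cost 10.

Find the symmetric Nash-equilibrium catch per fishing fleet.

31.75

A representative fishing fleet's profit is π_i = q_i(391 − 2Q) − 10q_i, with Q = q_i + Σ_{j≠i} q_j.
First-order condition: 381 − 4q_i − 2Σ_{j≠i} q_j = 0.
In a symmetric equilibrium every fishing fleet chooses the same q, so Σ_{j≠i} q_j = 4q. The condition becomes 381 − 12q = 0, giving q = 381/12 = 31.75.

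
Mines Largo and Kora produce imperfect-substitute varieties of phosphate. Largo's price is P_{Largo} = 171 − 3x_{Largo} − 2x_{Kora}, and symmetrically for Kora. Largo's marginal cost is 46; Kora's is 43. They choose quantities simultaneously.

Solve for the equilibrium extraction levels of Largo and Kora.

15.4375, 16.1875

Mine Largo's profit: π = x_{Largo}(171 − 3x_{Largo} − 2x_{Kora}) − 46x_{Largo}.
∂π/∂x_{Largo} = 125 − 6x_{Largo} − 2x_{Kora} = 0 ⇒ x_{Largo} = 125/6 − (1/3)x_{Kora}.
Similarly x_{Kora} = 64/3 − (1/3)x_{Largo}.
Solving the two reaction functions simultaneously: (1 − (−1/3)(−1/3))x_{Largo} = 125/6 − (1/3)·(64/3), so (8/9)x_{Largo} = 247/18 and x_{Largo} = 15.4375.
Then x_{Kora} = 64/3 − (1/3)·15.4375 = 16.1875.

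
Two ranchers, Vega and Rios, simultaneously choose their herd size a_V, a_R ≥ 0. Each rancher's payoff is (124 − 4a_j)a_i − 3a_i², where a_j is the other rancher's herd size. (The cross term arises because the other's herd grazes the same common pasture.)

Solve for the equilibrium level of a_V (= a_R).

12.4

Vega's payoff is (124 − 4a_R)a_V − 3a_V².
∂π/∂a_V = 124 − 4a_R − 6a_V = 0, so a_V = 62/3 − (2/3)a_R.
By symmetry a_R = a_V; substituting into the reaction function, (5/3)a_V = 62/3 and a_V = 12.4.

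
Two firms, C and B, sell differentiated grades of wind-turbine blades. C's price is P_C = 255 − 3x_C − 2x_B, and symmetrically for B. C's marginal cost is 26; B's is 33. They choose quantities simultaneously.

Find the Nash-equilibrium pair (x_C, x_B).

Firm C's profit: π = x_C(255 − 3x_C − 2x_B) − 26x_C.
∂π/∂x_C = 229 − 6x_C − 2x_B = 0 ⇒ x_C = 229/6 − (1/3)x_B.
Similarly x_B = 37 − (1/3)x_C.
Substituting the second reaction function into the first: x_C = 229/6 − (1/3)(37 − (1/3)x_C), which gives (8/9)x_C = 155/6 ⇒ x_C = 29.0625.
Then x_B = 37 − (1/3)·29.0625 = 27.3125.

29.0625, 27.3125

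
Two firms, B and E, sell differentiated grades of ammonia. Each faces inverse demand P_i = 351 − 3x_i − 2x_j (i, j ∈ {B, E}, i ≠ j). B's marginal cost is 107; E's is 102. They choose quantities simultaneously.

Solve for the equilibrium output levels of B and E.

Firm B's profit: π = x_B(351 − 3x_B − 2x_E) − 107x_B.
∂π/∂x_B = 244 − 6x_B − 2x_E = 0 ⇒ x_B = 122/3 − (1/3)x_E.
Similarly x_E = 41.5 − (1/3)x_B.
Substituting the second reaction function into the first: x_B = 122/3 − (1/3)(41.5 − (1/3)x_B), which gives (8/9)x_B = 161/6 ⇒ x_B = 30.1875.
Then x_E = 41.5 − (1/3)·30.1875 = 31.4375.

30.1875, 31.4375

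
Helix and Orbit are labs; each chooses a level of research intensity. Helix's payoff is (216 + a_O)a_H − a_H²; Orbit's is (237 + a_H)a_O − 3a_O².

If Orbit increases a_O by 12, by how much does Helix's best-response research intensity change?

6

Expanding Helix's payoff: 216a_H + a_Oa_H − a_H².
∂π/∂a_H = 216 + a_O − 2a_H = 0, so a_H = 108 + 0.5a_O.
The reaction-function slope is 0.5, so a 12-unit rise in a_O moves a_H by 0.5 × 12 = 6. Helix's best response rises — the actions are strategic complements.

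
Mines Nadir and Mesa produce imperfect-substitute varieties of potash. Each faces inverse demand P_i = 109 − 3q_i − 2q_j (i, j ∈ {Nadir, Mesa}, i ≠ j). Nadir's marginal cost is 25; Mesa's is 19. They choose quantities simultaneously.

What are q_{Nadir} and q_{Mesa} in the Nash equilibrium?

10.125, 11.625

Mine Nadir's profit: π = q_{Nadir}(109 − 3q_{Nadir} − 2q_{Mesa}) − 25q_{Nadir}.
∂π/∂q_{Nadir} = 84 − 6q_{Nadir} − 2q_{Mesa} = 0 ⇒ q_{Nadir} = 14 − (1/3)q_{Mesa}.
Similarly q_{Mesa} = 15 − (1/3)q_{Nadir}.
Substituting the second reaction function into the first: q_{Nadir} = 14 − (1/3)(15 − (1/3)q_{Nadir}), which gives (8/9)q_{Nadir} = 9 ⇒ q_{Nadir} = 10.125.
Then q_{Mesa} = 15 − (1/3)·10.125 = 11.625.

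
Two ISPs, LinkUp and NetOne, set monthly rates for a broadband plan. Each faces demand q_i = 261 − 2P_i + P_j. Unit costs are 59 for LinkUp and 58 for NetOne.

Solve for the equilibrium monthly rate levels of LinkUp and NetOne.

126.2, 125.8

LinkUp's profit: π = (P_{LinkUp} − 59)(261 − 2P_{LinkUp} + P_{NetOne}).
∂π/∂P_{LinkUp} = 379 − 4P_{LinkUp} + P_{NetOne} = 0 ⇒ P_{LinkUp} = 94.75 + 0.25P_{NetOne}.
Similarly P_{NetOne} = 94.25 + 0.25P_{LinkUp}.
Solving the two reaction functions simultaneously: (1 − (0.25)(0.25))P_{LinkUp} = 94.75 + 0.25·94.25, so 0.9375P_{LinkUp} = 118.3125 and P_{LinkUp} = 126.2.
Then P_{NetOne} = 94.25 + 0.25·126.2 = 125.8.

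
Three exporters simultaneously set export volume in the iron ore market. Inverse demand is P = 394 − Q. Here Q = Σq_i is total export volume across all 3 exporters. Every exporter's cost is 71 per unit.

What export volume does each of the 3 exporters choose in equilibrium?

A representative exporter's profit is π_i = q_i(394 − Q) − 71q_i, with Q = q_i + Σ_{j≠i} q_j.
First-order condition: 323 − 2q_i − Σ_{j≠i} q_j = 0.
In a symmetric equilibrium every exporter chooses the same q, so Σ_{j≠i} q_j = 2q. The condition becomes 323 − 4q = 0, giving q = 323/4 = 80.75.

80.75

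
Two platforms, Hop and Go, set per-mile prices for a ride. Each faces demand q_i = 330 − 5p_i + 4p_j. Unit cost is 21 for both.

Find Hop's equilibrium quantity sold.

257.5

Hop's profit: π = (p_{Hop} − 21)(330 − 5p_{Hop} + 4p_{Go}).
∂π/∂p_{Hop} = 435 − 10p_{Hop} + 4p_{Go} = 0 ⇒ p_{Hop} = 43.5 + 0.4p_{Go}.
By symmetry p_{Go} = p_{Hop}; substituting into the reaction function, 0.6p_{Hop} = 43.5 and p_{Hop} = 72.5.
q_{Hop} = 330 − 5·72.5 + 4·72.5 = 257.5.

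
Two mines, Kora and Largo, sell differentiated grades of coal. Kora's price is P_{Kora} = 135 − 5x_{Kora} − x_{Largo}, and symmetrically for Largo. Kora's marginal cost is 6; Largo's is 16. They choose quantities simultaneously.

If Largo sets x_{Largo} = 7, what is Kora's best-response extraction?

12.2

Mine Kora's profit: π = x_{Kora}(135 − 5x_{Kora} − x_{Largo}) − 6x_{Kora}.
∂π/∂x_{Kora} = 129 − 10x_{Kora} − x_{Largo} = 0 ⇒ x_{Kora} = 12.9 − 0.1x_{Largo}.
At x_{Largo} = 7: x_{Kora} = 12.9 − 0.1·7 = 12.2.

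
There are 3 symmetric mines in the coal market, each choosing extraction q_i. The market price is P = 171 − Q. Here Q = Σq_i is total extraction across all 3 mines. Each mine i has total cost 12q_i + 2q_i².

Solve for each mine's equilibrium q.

A representative mine's profit is π_i = q_i(171 − Q) − 12q_i − 2q_i², with Q = q_i + Σ_{j≠i} q_j.
First-order condition: 159 − 6q_i − Σ_{j≠i} q_j = 0.
Imposing symmetry (q_j = q for all j) turns Σ_{j≠i} q_j into 2q, so 159 = 8q and q = 19.875.

19.875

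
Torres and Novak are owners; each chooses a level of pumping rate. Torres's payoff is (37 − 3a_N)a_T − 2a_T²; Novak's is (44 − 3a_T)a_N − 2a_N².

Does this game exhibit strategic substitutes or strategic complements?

Expanding Torres's payoff: 37a_T − 3a_Na_T − 2a_T².
∂π/∂a_T = 37 − 3a_N − 4a_T = 0, so a_T = 9.25 − 0.75a_N.
The best-response slope da_T/da_N = −0.75 < 0: the reaction function is downward-sloping, so the choices are strategic substitutes.

strategic substitutes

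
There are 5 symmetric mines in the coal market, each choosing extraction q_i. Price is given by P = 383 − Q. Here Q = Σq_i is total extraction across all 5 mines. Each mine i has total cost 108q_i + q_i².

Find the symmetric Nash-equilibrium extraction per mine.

34.375

A representative mine's profit is π_i = q_i(383 − Q) − 108q_i − q_i², with Q = q_i + Σ_{j≠i} q_j.
First-order condition: 275 − 4q_i − Σ_{j≠i} q_j = 0.
Imposing symmetry (q_j = q for all j) turns Σ_{j≠i} q_j into 4q, so 275 = 8q and q = 34.375.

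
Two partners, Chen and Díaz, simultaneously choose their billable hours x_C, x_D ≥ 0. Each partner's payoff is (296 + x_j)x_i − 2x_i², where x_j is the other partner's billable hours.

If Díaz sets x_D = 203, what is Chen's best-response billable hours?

Chen's payoff is (296 + x_D)x_C − 2x_C².
∂π/∂x_C = 296 + x_D − 4x_C = 0, so x_C = 74 + 0.25x_D.
At x_D = 203: x_C = 74 + 0.25·203 = 124.75.

124.75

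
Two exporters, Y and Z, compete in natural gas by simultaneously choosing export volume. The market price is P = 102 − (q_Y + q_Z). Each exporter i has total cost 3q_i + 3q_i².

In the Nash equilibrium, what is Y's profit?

484

Exporter Y's profit: π = q_Y(102 − (q_Y + q_Z)) − 3q_Y − 3q_Y².
∂π/∂q_Y = 99 − 8q_Y − q_Z = 0, so q_Y = 12.375 − 0.125q_Z.
By symmetry q_Z = q_Y; substituting into the reaction function, 1.125q_Y = 12.375 and q_Y = 11.
Price P = 102 − 22 = 80.
Y's profit: (80 − 3)·11 − 3(11)² = 484.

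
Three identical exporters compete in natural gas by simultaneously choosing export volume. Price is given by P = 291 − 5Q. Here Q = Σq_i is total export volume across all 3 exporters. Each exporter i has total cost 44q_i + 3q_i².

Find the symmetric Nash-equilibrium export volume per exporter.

A representative exporter's profit is π_i = q_i(291 − 5Q) − 44q_i − 3q_i², with Q = q_i + Σ_{j≠i} q_j.
First-order condition: 247 − 16q_i − 5Σ_{j≠i} q_j = 0.
In a symmetric equilibrium every exporter chooses the same q, so Σ_{j≠i} q_j = 2q. The condition becomes 247 − 26q = 0, giving q = 247/26 = 9.5.

9.5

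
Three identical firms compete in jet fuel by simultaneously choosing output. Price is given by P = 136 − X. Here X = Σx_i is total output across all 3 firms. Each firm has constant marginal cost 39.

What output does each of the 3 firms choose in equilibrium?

24.25

A representative firm's profit is π_i = x_i(136 − X) − 39x_i, with X = x_i + Σ_{j≠i} x_j.
First-order condition: 97 − 2x_i − Σ_{j≠i} x_j = 0.
In a symmetric equilibrium every firm chooses the same x, so Σ_{j≠i} x_j = 2x. The condition becomes 97 − 4x = 0, giving x = 97/4 = 24.25.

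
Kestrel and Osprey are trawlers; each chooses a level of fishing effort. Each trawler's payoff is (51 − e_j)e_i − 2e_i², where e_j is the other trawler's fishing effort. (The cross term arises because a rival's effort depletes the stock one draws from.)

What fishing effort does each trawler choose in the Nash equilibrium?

Kestrel's payoff is (51 − e_O)e_K − 2e_K².
∂π/∂e_K = 51 − e_O − 4e_K = 0, so e_K = 12.75 − 0.25e_O.
Setting e_K = e_O in the reaction function: e_K = 12.75 − 0.25e_K, so e_K = 12.75 / 1.25 = 10.2.

10.2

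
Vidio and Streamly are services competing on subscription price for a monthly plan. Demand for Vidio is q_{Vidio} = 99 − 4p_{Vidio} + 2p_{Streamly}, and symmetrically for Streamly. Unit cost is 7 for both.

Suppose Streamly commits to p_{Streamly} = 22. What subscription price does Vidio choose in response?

Vidio's profit: π = (p_{Vidio} − 7)(99 − 4p_{Vidio} + 2p_{Streamly}).
∂π/∂p_{Vidio} = 127 − 8p_{Vidio} + 2p_{Streamly} = 0 ⇒ p_{Vidio} = 15.875 + 0.25p_{Streamly}.
At p_{Streamly} = 22: p_{Vidio} = 15.875 + 0.25·22 = 21.375.

21.375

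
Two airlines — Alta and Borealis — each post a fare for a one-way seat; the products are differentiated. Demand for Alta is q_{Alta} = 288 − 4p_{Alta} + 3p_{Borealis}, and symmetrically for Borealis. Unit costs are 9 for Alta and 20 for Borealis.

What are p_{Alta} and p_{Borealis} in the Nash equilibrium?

Alta's profit: π = (p_{Alta} − 9)(288 − 4p_{Alta} + 3p_{Borealis}).
∂π/∂p_{Alta} = 324 − 8p_{Alta} + 3p_{Borealis} = 0 ⇒ p_{Alta} = 40.5 + 0.375p_{Borealis}.
Similarly p_{Borealis} = 46 + 0.375p_{Alta}.
Solving the two reaction functions simultaneously: (1 − (0.375)(0.375))p_{Alta} = 40.5 + 0.375·46, so (55/64)p_{Alta} = 57.75 and p_{Alta} = 67.2.
Then p_{Borealis} = 46 + 0.375·67.2 = 71.2.

67.2, 71.2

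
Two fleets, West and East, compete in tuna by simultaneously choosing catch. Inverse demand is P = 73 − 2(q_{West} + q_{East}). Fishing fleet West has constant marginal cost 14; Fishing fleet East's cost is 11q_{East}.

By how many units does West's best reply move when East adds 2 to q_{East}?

Fishing fleet West's profit: π = q_{West}(73 − 2(q_{West} + q_{East})) − 14q_{West}.
∂π/∂q_{West} = 59 − 4q_{West} − 2q_{East} = 0, so q_{West} = 14.75 − 0.5q_{East}.
The reaction-function slope is −0.5, so a 2-unit rise in q_{East} moves q_{West} by −0.5 × 2 = −1. West's best response falls — the actions are strategic substitutes.

-1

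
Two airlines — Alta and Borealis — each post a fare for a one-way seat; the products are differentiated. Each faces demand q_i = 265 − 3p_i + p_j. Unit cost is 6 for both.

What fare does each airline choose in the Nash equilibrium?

56.6

Alta's profit: π = (p_{Alta} − 6)(265 − 3p_{Alta} + p_{Borealis}).
∂π/∂p_{Alta} = 283 − 6p_{Alta} + p_{Borealis} = 0 ⇒ p_{Alta} = 283/6 + (1/6)p_{Borealis}.
By symmetry p_{Borealis} = p_{Alta}; substituting into the reaction function, (5/6)p_{Alta} = 283/6 and p_{Alta} = 56.6.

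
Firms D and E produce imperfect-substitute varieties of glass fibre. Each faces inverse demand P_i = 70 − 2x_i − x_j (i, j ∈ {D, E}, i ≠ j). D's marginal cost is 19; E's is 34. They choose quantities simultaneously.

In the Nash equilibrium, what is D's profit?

Firm D's profit: π = x_D(70 − 2x_D − x_E) − 19x_D.
∂π/∂x_D = 51 − 4x_D − x_E = 0 ⇒ x_D = 12.75 − 0.25x_E.
Similarly x_E = 9 − 0.25x_D.
Solving the two reaction functions simultaneously: (1 − (−0.25)(−0.25))x_D = 12.75 − 0.25·9, so 0.9375x_D = 10.5 and x_D = 11.2.
Then x_E = 9 − 0.25·11.2 = 6.2.
P_D = 70 − 2·11.2 − 6.2 = 41.4.
Profit = (41.4 − 19)·11.2 = 250.88.

250.88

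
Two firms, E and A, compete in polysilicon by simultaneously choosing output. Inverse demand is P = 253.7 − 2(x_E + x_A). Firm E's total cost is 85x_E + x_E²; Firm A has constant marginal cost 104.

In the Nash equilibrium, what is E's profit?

Firm E's profit: π = x_E(253.7 − 2(x_E + x_A)) − 85x_E − x_E².
∂π/∂x_E = 168.7 − 6x_E − 2x_A = 0, so x_E = 1687/60 − (1/3)x_A.
For A: ∂π/∂x_A = 149.7 − 4x_A − 2x_E = 0 ⇒ x_A = 37.425 − 0.5x_E.
Solving the two reaction functions simultaneously: (1 − (−1/3)(−0.5))x_E = 1687/60 − (1/3)·37.425, so (5/6)x_E = 1877/120 and x_E = 18.77.
Then x_A = 37.425 − 0.5·18.77 = 28.04.
Price P = 253.7 − 2·46.81 = 160.08.
E's profit: (160.08 − 85)·18.77 − (18.77)² = 1056.9387.

1056.9387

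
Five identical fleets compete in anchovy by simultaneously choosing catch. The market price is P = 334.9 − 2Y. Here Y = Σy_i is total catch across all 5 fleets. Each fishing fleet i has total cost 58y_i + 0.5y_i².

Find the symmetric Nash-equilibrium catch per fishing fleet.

21.3

A representative fishing fleet's profit is π_i = y_i(334.9 − 2Y) − 58y_i − 0.5y_i², with Y = y_i + Σ_{j≠i} y_j.
First-order condition: 276.9 − 5y_i − 2Σ_{j≠i} y_j = 0.
In a symmetric equilibrium every fishing fleet chooses the same y, so Σ_{j≠i} y_j = 4y. The condition becomes 276.9 − 13y = 0, giving y = 276.9/13 = 21.3.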